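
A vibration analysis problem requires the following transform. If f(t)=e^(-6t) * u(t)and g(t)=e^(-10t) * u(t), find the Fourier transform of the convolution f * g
By the convolution theorem: F{f * g}=F(omega) * G(omega)
F(omega)=1/(6 + j * omega), G(omega)=1/(10 + j * omega)
F{f * g}=1/((6 + j * omega)(10 + j * omega))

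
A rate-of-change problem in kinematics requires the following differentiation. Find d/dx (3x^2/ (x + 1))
Quotient rule: (f/g)' = (f'g - fg')/g²
f = 3x^2, f' = 6x
g = x + 1, g' = 1

Answer: (6x·(x + 1) - 3x^2)/(x + 1)²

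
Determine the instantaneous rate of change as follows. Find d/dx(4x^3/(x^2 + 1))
Quotient rule: (f/g)'=(f'g - fg')/g²
f=4x^3, f'=12x^2
g=x^2 + 1, g'=2x

Answer: (12x^2·(x^2 + 1) - 8x^4)/(x^2 + 1)²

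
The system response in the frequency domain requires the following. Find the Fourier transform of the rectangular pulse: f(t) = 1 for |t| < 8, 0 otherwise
F(omega) = integral from -8 to 8 of e^(-j*omega*t) dt
= 2*sin(8*omega)/omega = 16*sinc(8*omega/pi)

Answer: 2*sin(8*omega)/omega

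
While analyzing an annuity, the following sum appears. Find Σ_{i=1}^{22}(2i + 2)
= 2·Σ i + 2·22 = 2·253 + 44 = 550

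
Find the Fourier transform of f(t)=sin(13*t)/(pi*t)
sin(W * t)/(pi * t)=(W/pi) * sinc(W * t/pi) is the impulse response of the ideal low-pass filter with cutoff W (here W=13).
Its Fourier transform is a rectangular function:
F(omega)=1 for |omega| < 13, 0 otherwise

Answer: rect(omega/26) [i.e., 1 for |omega| < 13, 0 otherwise]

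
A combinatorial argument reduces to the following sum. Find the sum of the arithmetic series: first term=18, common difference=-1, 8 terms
Last term: a_n = 18 + (8 - 1)·-1 = 11
Sum = n(a_1 + a_n)/2 = 8(18 + 11)/2 = 116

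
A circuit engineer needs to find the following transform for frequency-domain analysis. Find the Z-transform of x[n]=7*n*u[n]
Z{n * u[n]} = z/(z-1)^2
By linearity: Z{7 * n * u[n]} = 7z/(z-1)^2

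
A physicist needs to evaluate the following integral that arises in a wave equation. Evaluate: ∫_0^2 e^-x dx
Antiderivative: -e^-x
Evaluate: -(e^-2 - 1)

Answer: (e^-2 - 1)/(-1)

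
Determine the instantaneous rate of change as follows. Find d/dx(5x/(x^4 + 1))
Quotient rule: (f/g)' = (f'g - fg')/g²
f = 5x, f' = 5
g = x^4+1, g' = 4x^3

Answer: (5·(x^4+1)-20x^4)/(x^4+1)²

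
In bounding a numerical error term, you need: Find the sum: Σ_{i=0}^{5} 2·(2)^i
Geometric series: S = a(1 - r^n)/(1 - r)
a = 2, r = 2, n = 6
S = 2(1-64)/-1 = 126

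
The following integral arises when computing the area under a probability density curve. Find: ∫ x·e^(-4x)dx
Integration by parts: u=x, dv=e^(-4x) dx
du=dx, v=e^(-4x)/(-4)
=x·e^(-4x)/(-4) - ∫ e^(-4x)/(-4) dx
=x·e^(-4x)/(-4) - e^(-4x)/16 + C

Answer: e^(-4x)(x/(-4) - 1/16) + C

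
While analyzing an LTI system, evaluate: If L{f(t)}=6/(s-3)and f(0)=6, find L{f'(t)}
L{f'(t)}=s·F(s) - f(0)=6s/(s-3) - 6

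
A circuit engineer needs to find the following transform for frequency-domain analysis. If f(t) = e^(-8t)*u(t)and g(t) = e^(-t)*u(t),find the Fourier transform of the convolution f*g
By the convolution theorem: F{f * g} = F(omega) * G(omega)
F(omega) = 1/(8 + j * omega), G(omega) = 1/(1 + j * omega)
F{f * g} = 1/((8 + j * omega)(1 + j * omega))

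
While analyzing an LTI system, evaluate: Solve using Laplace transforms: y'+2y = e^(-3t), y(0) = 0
Take L: sY - 0 + 2Y = 1/(s + 3)
Y(s + 2) = 1/(s + 3) + 0
Y = 1/((s + 3)(s + 2)) + 0/(s + 2)
Partial fractions: 1/((s + 3)(s + 2)) = -1/(s + 3) + 1/(s + 2)
So Y = -1/(s + 3) + 1/(s + 2)
Inverse Laplace transform (L^(-1){1/(s + 3)} = e^(-3t), L^(-1){1/(s + 2)} = e^(-2t)):

Answer: y(t) = -1·e^(-3t) + e^(-2t)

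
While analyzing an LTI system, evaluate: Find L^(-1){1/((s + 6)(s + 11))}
Partial fractions: 1/((s + 6)(s + 11))=A/(s + 6) + B/(s + 11)
Cover-up: A=1/(s + 11)|_{s=-6}=1/5; B=1/(s + 6)|_{s=-11}=-1/5
L^(-1)=(1/5)e^(-6t) - (1/5)e^(-11t)

Answer: (1/5)(e^(-6t) - e^(-11t))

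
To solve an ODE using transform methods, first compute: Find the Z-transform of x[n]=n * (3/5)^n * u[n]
Using the property Z{n * a^n * u[n]}=az/(z-a)^2
With a=3/5: X(z)=(3/5)z/(z - 3/5)^2, |z| > 3/5

Answer: (3/5)z/(z - 3/5)^2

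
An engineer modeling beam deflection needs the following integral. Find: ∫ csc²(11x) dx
Since d/dx[-cot(11x)]=11csc²(11x), integral=-cot(11x)/11+C

Answer: (-1/11)cot(11x)+C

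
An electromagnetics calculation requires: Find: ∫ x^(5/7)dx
Power rule: ∫ x^(5/7) dx=x^(12/7)/(12/7)+C

Answer: (7/12)·x^(12/7)+C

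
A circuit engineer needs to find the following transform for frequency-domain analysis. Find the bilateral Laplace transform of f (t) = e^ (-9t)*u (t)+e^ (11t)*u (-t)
For e^(-9t) * u(t): L = 1/(s + 9), Re(s) > -9
For e^(11t) * u(-t): L = -1/(s-11), Re(s) < 11
Combined: F(s) = 1/(s + 9) - 1/(s-11), -9 < Re(s) < 11

Answer: 1/(s + 9) - 1/(s-11), ROC: -9 < Re(s) < 11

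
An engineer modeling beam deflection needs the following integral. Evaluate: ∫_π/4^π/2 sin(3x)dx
Antiderivative: -cos(3x)/3
Evaluate at bounds: [-cos(3·π/2)/3] - [-cos(3·π/4)/3]
= (-(0) + (-√2/2))/3 = -√2/6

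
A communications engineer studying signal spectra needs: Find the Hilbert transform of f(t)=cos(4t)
The Hilbert transform shifts each frequency component by -pi/2.
H{cos(wt)}=sin(wt)
With w=4: H{cos(4t)}=sin(4t)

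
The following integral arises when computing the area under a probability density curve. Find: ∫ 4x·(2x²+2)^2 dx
Let u=2x²+2, du=4x dx
∫ u^2 du=u^3/3+C

Answer: (2x²+2)^3/3+C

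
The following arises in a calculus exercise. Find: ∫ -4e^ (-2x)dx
Since d/dx[e^(-2x)]=-2e^(-2x), we get 2 e^(-2x) + C

Answer: 2e^(-2x) + C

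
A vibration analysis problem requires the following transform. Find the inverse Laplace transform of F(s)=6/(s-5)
L^(-1){6/(s-a)}=c·e^(at)
Here a=5, c=6

Answer: 6e^(5t)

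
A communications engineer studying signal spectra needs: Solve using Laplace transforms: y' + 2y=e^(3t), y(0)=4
Take L: sY - 4 + 2Y = 1/(s-3)
Y(s + 2) = 1/(s-3) + 4
Y = 1/((s-3)(s + 2)) + 4/(s + 2)
Partial fractions: 1/((s-3)(s + 2)) = (1/5)/(s-3) - (1/5)/(s + 2)
So Y = (1/5)/(s-3) + (19/5)/(s + 2)
Inverse Laplace transform (L^(-1){1/(s-3)} = e^(3t), L^(-1){1/(s + 2)} = e^(-2t)):

Answer: y(t) = (1/5)·e^(3t) + (19/5)·e^(-2t)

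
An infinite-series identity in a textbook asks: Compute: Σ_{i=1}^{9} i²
Using formula: Σ i^2 = n(n+1)(2n+1)/6 = 9·10·19/6 = 285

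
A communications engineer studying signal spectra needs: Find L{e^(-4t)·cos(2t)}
First shifting: L{e^(at)f(t)}=F(s-a)
L{cos(2t)}=s/(s² + 4)
Shift: (s + 4)/((s + 4)² + 4)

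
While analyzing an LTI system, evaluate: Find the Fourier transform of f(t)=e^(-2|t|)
Using the standard pair: F{e^(-a|t|)}=2a/(a^2 + omega^2)
With a=2: F(omega)=4/(4 + omega^2)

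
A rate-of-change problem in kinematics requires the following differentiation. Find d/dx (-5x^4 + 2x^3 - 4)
Power rule: d/dx(ax^n) = n·a·x^(n-1)
Term by term: -20·x^3+6·x^2

Answer: -20x^3+6x^2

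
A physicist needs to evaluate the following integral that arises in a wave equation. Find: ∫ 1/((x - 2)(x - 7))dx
Partial fractions: 1/((x-2)(x-7))=A/(x-2)+B/(x-7)
A=-1/5, B=1/5
∫ [-1/5· 1/(x-2)+1/5· 1/(x-7)] dx
=(1/5)[ln|x-7| - ln|x-2|]+C

Answer: (1/5)·ln|(x-7)/(x-2)|+C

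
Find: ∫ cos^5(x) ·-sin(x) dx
Let u = cos(x), du = -sin(x) dx
∫ u^5 du = u^6/6+C

Answer: cos^6(x)/6+C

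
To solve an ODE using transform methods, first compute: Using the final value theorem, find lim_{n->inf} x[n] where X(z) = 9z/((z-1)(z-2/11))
Final value theorem: lim x[n]=lim_{z->1} (z-1)*X(z)
(z-1)*X(z)=9z/(z-2/11)
As z->1: 9/(1-2/11)=9/(9/11)=11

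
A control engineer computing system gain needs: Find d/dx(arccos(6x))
d/dx[arccos(u)] = -u'/√(1-u²), u = 6x, u' = 6

Answer: -6/√(1 - 36x²)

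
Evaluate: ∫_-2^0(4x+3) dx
Step 1: Find antiderivative F(x)=2x^2+3x
Step 2: F(0) - F(-2)=0 - (2)=-2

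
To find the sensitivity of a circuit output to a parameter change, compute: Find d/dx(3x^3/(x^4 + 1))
Quotient rule: (f/g)' = (f'g - fg')/g²
f = 3x^3, f' = 9x^2
g = x^4 + 1, g' = 4x^3

Answer: (9x^2·(x^4 + 1) - 12x^6)/(x^4 + 1)²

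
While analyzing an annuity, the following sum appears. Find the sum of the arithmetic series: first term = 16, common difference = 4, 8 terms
Last term: a_n=16+(8-1)·4=44
Sum=n(a_1+a_n)/2=8(16+44)/2=240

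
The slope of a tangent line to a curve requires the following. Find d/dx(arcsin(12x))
d/dx[arcsin(u)]=u'/√(1-u²), u=12x, u'=12

Answer: 12/√(1 - 144x²)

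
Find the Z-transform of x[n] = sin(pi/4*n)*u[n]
Z{sin(w0 * n) * u[n]} = z * sin(w0)/(z^2-2z * cos(w0)+1)
With w0 = pi/4: X(z) = z * sin(pi/4)/(z^2-2z * cos(pi/4)+1)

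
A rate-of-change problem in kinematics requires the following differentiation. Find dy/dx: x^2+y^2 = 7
Differentiate: 2x + 2y·(dy/dx) = 0
dy/dx = -2x/(2y)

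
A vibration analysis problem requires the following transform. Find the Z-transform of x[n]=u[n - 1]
Using the time-shift property: Z{u[n-1]} = z^(-1) * z/(z-1)
= z^(0)/(z-1)

Answer: 1/(z-1)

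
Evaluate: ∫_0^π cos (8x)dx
Antiderivative: sin(8x)/8
Evaluate at bounds: [sin(8·π)/8] - [sin(8·0)/8]
=((0) - (0))/8=0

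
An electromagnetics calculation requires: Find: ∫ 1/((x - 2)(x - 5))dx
Partial fractions: 1/((x-2)(x-5)) = A/(x-2) + B/(x-5)
A = -1/3, B = 1/3
∫ [-1/3· 1/(x-2) + 1/3· 1/(x-5)] dx
= (1/3)[ln|x-5| - ln|x-2|] + C

Answer: (1/3)·ln|(x-5)/(x-2)| + C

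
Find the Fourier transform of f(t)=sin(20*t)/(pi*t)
sin(W*t)/(pi*t)=(W/pi)*sinc(W*t/pi) is the impulse response of the ideal low-pass filter with cutoff W (here W=20).
Its Fourier transform is a rectangular function:
F(omega)=1 for |omega| < 20, 0 otherwise

Answer: rect(omega/40) [i.e., 1 for |omega| < 20, 0 otherwise]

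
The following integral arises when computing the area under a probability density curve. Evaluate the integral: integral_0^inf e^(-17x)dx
integral_0^inf e^(-17x) dx = [-1/17*e^(-17x)]_0^inf
= 0 - (-1/17) = 1/17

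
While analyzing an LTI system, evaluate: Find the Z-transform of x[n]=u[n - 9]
Using the time-shift property: Z{u[n-9]}=z^(-9) * z/(z-1)
=z^(-8)/(z-1)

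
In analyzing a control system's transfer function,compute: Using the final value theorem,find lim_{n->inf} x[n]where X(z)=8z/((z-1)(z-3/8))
Final value theorem: lim x[n]=lim_{z->1} (z-1) * X(z)
(z-1) * X(z)=8z/(z-3/8)
As z->1: 8/(1 - 3/8)=8/(5/8)=64/5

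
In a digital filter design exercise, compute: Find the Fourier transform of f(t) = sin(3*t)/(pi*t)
sin(W * t)/(pi * t)=(W/pi) * sinc(W * t/pi) is the impulse response of the ideal low-pass filter with cutoff W (here W=3).
Its Fourier transform is a rectangular function:
F(omega)=1 for |omega| < 3, 0 otherwise

Answer: rect(omega/6) [i.e., 1 for |omega| < 3, 0 otherwise]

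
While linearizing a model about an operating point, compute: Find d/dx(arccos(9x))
d/dx[arccos(u)]=-u'/√(1-u²), u=9x, u'=9

Answer: -9/√(1 - 81x²)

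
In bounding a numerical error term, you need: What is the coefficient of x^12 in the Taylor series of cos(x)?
cos(x)=Σ (-1)^k x^(2k)/(2k)!
For x^12: (-1)^6/12!=1/479001600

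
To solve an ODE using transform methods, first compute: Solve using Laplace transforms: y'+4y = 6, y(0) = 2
Take L of both sides: sY(s) - 2 + 4Y(s) = 6/s
Y(s)(s + 4) = 6/s + 2
Y(s) = 6/(s(s + 4)) + 2/(s + 4)
Partial fractions: 6/(s(s + 4)) = (3/2)/s - (3/2)/(s + 4)
So Y(s) = (3/2)/s + (1/2)/(s + 4)
Inverse transform (L^(-1){1/s} = 1, L^(-1){1/(s + 4)} = e^(-4t)):

Answer: y(t) = 3/2 + (1/2)·e^(-4t)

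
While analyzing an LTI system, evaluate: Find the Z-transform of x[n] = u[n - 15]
Using the time-shift property: Z{u[n-15]} = z^(-15) * z/(z-1)
= z^(-14)/(z-1)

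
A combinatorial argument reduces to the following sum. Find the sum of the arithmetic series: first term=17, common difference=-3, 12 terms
Last term: a_n = 17 + (12 - 1)·-3 = -16
Sum = n(a_1 + a_n)/2 = 12(17 + (-16))/2 = 6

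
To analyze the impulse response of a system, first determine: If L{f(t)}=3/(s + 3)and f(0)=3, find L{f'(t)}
L{f'(t)}=s·F(s) - f(0)=3s/(s+3)-3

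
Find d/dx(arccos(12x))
d/dx[arccos(u)] = -u'/√(1-u²), u = 12x, u' = 12

Answer: -12/√(1-144x²)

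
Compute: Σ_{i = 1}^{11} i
Using formula: Σ i^1=n(n + 1)/2=11·12/2=66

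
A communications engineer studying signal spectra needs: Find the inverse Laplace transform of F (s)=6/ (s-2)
L^(-1){6/(s-a)}=c·e^(at)
Here a=2, c=6

Answer: 6e^(2t)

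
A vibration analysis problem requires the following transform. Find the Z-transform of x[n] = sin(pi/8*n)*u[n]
Z{sin(w0 * n) * u[n]} = z * sin(w0)/(z^2 - 2z * cos(w0) + 1)
With w0 = pi/8: X(z) = z * sin(pi/8)/(z^2 - 2z * cos(pi/8) + 1)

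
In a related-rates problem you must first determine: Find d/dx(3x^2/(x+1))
Quotient rule: (f/g)'=(f'g - fg')/g²
f=3x^2, f'=6x
g=x+1, g'=1

Answer: (6x·(x+1)-3x^2)/(x+1)²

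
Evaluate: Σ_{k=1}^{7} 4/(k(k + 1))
Partial fractions: 4/(k(k+1))=4/k - 4/(k+1)
Telescoping sum: 4(1-1/8)=4·7/8

Answer: 7/2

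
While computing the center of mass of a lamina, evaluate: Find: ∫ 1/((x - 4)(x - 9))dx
Partial fractions: 1/((x-4)(x-9)) = A/(x-4)+B/(x-9)
A = -1/5, B = 1/5
∫ [-1/5· 1/(x-4)+1/5· 1/(x-9)] dx
= (1/5)[ln|x-9| - ln|x-4|]+C

Answer: (1/5)·ln|(x-9)/(x-4)|+C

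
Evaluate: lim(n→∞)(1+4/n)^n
This is the definition of e^4: lim(1+4/n)^n=e^4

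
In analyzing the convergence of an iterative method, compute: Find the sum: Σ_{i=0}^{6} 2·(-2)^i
Geometric series: S=a(1 - r^n)/(1 - r)
a=2, r=-2, n=7
S=2(1 + 128)/3=86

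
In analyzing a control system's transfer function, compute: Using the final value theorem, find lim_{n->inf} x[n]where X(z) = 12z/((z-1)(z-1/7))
Final value theorem: lim x[n]=lim_{z->1} (z-1) * X(z)
(z-1) * X(z)=12z/(z-1/7)
As z->1: 12/(1-1/7)=12/(6/7)=14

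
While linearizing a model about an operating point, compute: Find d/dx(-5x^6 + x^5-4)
Power rule: d/dx(ax^n) = n·a·x^(n-1)
Term by term: -30·x^5 + 5·x^4

Answer: -30x^5 + 5x^4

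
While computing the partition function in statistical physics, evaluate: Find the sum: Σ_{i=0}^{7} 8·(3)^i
Geometric series: S = a(1 - r^n)/(1 - r)
a = 8, r = 3, n = 8
S = 8(1-6561)/-2 = 26240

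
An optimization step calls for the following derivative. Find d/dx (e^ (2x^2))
Chain rule: d/dx[e^u]=e^u · u' where u=2x^2
u'=4x

Answer: 4x·e^(2x^2)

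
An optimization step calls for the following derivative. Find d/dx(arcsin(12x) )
d/dx[arcsin(u)] = u'/√(1-u²), u = 12x, u' = 12

Answer: 12/√(1-144x²)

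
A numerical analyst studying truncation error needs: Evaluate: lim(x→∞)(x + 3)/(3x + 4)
Divide numerator and denominator by x:
lim (1 + 3/x)/(3 + 4/x) = 1/3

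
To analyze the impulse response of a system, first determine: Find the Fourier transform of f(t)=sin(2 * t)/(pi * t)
sin(W*t)/(pi*t) = (W/pi)*sinc(W*t/pi) is the impulse response of the ideal low-pass filter with cutoff W (here W = 2).
Its Fourier transform is a rectangular function:
F(omega) = 1 for |omega| < 2, 0 otherwise

Answer: rect(omega/4) [i.e., 1 for |omega| < 2, 0 otherwise]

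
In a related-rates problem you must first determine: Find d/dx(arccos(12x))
d/dx[arccos(u)] = -u'/√(1-u²), u = 12x, u' = 12

Answer: -12/√(1-144x²)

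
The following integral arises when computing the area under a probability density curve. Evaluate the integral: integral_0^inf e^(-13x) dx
integral_0^inf e^(-13x) dx = [-1/13 * e^(-13x)]_0^inf
= 0 - (-1/13) = 1/13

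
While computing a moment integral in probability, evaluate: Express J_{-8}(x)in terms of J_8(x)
For integer n: J_{-n}(x)=(-1)^n J_n(x)
With n=8: J_{-8}(x)=(-1)^8 J_8(x)=J_8(x)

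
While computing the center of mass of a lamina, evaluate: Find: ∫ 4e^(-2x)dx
Since d/dx[e^(-2x)]=-2e^(-2x), we get -2 e^(-2x) + C

Answer: -2e^(-2x) + C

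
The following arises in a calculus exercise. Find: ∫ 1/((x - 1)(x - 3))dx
Partial fractions: 1/((x-1)(x-3))=A/(x-1) + B/(x-3)
A=-1/2, B=1/2
∫ [-1/2· 1/(x-1) + 1/2· 1/(x-3)] dx
=(1/2)[ln|x-3| - ln|x-1|] + C

Answer: (1/2)·ln|(x-3)/(x-1)| + C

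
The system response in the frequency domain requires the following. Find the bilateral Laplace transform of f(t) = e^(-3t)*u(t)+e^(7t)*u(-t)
For e^(-3t)*u(t): L=1/(s + 3), Re(s) > -3
For e^(7t)*u(-t): L=-1/(s-7), Re(s) < 7
Combined: F(s)=1/(s + 3) - 1/(s-7), -3 < Re(s) < 7

Answer: 1/(s + 3) - 1/(s-7), ROC: -3 < Re(s) < 7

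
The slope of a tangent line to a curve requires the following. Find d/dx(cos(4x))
Chain rule: d/dx[cos(u)] = -sin(u)·u' where u = 4x
u' = 4

Answer: -4·sin(4x)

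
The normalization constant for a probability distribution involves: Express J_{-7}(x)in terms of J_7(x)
For integer n: J_{-n}(x) = (-1)^n J_n(x)
With n = 7: J_{-7}(x) = (-1)^7 J_7(x) = -J_7(x)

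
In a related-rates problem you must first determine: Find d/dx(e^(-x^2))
Chain rule: d/dx[e^u] = e^u · u' where u = -x^2
u' = -2x

Answer: -2x·e^(-x^2)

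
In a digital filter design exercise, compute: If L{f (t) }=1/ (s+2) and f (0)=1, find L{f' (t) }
L{f'(t)}=s·F(s) - f(0)=s/(s + 2) - 1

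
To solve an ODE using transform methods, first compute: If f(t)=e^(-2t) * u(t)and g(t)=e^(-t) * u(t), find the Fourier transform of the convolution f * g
By the convolution theorem: F{f * g}=F(omega) * G(omega)
F(omega)=1/(2+j * omega), G(omega)=1/(1+j * omega)
F{f * g}=1/((2+j * omega)(1+j * omega))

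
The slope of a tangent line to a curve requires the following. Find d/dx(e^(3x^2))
Chain rule: d/dx[e^u]=e^u · u' where u=3x^2
u'=6x

Answer: 6x·e^(3x^2)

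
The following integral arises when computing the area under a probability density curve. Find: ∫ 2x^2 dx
Using power rule: ∫ 2x^2 dx=2/3 x^3 + C=(2/3)x^3 + C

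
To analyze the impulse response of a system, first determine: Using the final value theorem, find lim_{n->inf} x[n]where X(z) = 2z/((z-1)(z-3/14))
Final value theorem: lim x[n]=lim_{z->1} (z-1) * X(z)
(z-1) * X(z)=2z/(z-3/14)
As z->1: 2/(1-3/14)=2/(11/14)=28/11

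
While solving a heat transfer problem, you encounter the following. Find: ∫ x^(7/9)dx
Power rule: ∫ x^(7/9) dx = x^(16/9)/(16/9)+C

Answer: (9/16)·x^(16/9)+C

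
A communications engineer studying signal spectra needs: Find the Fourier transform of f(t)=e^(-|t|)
Using the standard pair: F{e^(-a|t|)}=2a/(a^2+omega^2)
With a=1: F(omega)=2/(1+omega^2)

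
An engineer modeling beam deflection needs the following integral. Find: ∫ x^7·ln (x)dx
By parts: u=ln(x), dv=x^7 dx
du=1/x dx, v=x^8/8
=x^8·ln(x)/8 - ∫ x^7/8 dx
=x^8·ln(x)/8 - x^8/64+C

Answer: x^8(ln(x)/8-1/64)+C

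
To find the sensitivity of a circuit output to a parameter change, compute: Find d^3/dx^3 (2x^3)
Apply power rule 3 times:
d^1: 6x^2
d^2: 12x
d^3: 12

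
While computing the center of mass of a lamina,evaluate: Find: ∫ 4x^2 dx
Using power rule: ∫ 4x^2 dx=4/3 x^3+C=(4/3)x^3+C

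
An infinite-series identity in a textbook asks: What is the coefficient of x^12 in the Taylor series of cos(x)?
cos(x) = Σ (-1)^k x^(2k)/(2k)!
For x^12: (-1)^6/12! = 1/479001600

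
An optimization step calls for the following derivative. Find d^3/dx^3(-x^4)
Apply power rule 3 times:
d^1: -4x^3
d^2: -12x^2
d^3: -24x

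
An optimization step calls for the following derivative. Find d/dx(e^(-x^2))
Chain rule: d/dx[e^u] = e^u · u' where u = -x^2
u' = -2x

Answer: -2x·e^(-x^2)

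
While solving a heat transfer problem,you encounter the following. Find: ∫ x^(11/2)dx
Power rule: ∫ x^(11/2) dx=x^(13/2)/(13/2)+C

Answer: (2/13)·x^(13/2)+C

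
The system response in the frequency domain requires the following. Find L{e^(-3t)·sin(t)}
First shifting: L{e^(at)f(t)} = F(s-a)
L{sin(t)} = 1/(s² + 1)
Shift: 1/((s + 3)² + 1)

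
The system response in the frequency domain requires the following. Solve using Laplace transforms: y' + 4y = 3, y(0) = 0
Take L of both sides: sY(s) - 0 + 4Y(s) = 3/s
Y(s)(s + 4) = 3/s + 0
Y(s) = 3/(s(s + 4)) + 0/(s + 4)
Partial fractions: 3/(s(s + 4)) = (3/4)/s - (3/4)/(s + 4)
So Y(s) = (3/4)/s - (3/4)/(s + 4)
Inverse transform (L^(-1){1/s} = 1, L^(-1){1/(s + 4)} = e^(-4t)):

Answer: y(t) = 3/4 - (3/4)·e^(-4t)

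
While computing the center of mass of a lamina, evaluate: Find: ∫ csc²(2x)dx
Since d/dx[-cot(2x)]=2csc²(2x), integral=-cot(2x)/2+C

Answer: (-1/2)cot(2x)+C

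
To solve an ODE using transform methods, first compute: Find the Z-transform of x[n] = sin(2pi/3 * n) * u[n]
Z{sin(w0 * n) * u[n]}=z * sin(w0)/(z^2 - 2z * cos(w0) + 1)
With w0=2pi/3: X(z)=z * sin(2pi/3)/(z^2 - 2z * cos(2pi/3) + 1)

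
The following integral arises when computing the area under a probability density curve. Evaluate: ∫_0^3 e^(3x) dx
Antiderivative: (1/3)e^(3x)
Evaluate: (1/3)(e^9 - 1)

Answer: (e^9 - 1)/3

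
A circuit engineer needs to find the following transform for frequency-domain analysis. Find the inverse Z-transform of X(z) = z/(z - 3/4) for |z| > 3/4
Standard pair: z/(z-a) <-> a^n*u[n] for causal signals
With a=3/4: x[n]=(3/4)^n*u[n]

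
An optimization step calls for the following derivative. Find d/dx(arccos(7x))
d/dx[arccos(u)] = -u'/√(1-u²), u = 7x, u' = 7

Answer: -7/√(1-49x²)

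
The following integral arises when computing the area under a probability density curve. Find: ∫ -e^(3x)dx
Since d/dx[e^(3x)] = 3e^(3x), we get -1/3 e^(3x)+C

Answer: (-1/3)e^(3x)+C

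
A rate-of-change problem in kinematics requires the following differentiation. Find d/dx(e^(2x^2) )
Chain rule: d/dx[e^u] = e^u · u' where u = 2x^2
u' = 4x

Answer: 4x·e^(2x^2)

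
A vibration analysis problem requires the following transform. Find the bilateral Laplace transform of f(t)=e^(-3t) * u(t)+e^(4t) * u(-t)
For e^(-3t)*u(t): L = 1/(s + 3), Re(s) > -3
For e^(4t)*u(-t): L = -1/(s-4), Re(s) < 4
Combined: F(s) = 1/(s + 3) - 1/(s-4), -3 < Re(s) < 4

Answer: 1/(s + 3) - 1/(s-4), ROC: -3 < Re(s) < 4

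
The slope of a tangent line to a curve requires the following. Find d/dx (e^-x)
Chain rule: d/dx[e^u] = e^u · u' where u = -x
u' = -1

Answer: -1·e^-x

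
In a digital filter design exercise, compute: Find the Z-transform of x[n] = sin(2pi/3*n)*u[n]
Z{sin(w0*n)*u[n]}=z*sin(w0)/(z^2 - 2z*cos(w0) + 1)
With w0=2pi/3: X(z)=z*sin(2pi/3)/(z^2 - 2z*cos(2pi/3) + 1)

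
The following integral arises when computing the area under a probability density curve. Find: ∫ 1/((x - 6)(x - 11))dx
Partial fractions: 1/((x-6)(x-11)) = A/(x-6)+B/(x-11)
A = -1/5, B = 1/5
∫ [-1/5· 1/(x-6)+1/5· 1/(x-11)] dx
= (1/5)[ln|x-11| - ln|x-6|]+C

Answer: (1/5)·ln|(x-11)/(x-6)|+C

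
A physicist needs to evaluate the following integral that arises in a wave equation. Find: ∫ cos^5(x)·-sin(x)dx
Let u=cos(x), du=-sin(x) dx
∫ u^5 du=u^6/6+C

Answer: cos^6(x)/6+C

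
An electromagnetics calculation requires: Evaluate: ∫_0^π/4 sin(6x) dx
Antiderivative: -cos(6x)/6
Evaluate at bounds: [-cos(6·π/4)/6] - [-cos(6·0)/6]
=(-(0) + (1))/6=1/6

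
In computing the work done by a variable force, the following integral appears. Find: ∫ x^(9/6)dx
Power rule: ∫ x^(3/2) dx = x^(5/2)/(5/2) + C

Answer: (2/5)·x^(5/2) + C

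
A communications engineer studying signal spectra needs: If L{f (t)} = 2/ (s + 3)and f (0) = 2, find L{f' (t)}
L{f'(t)}=s·F(s) - f(0)=2s/(s+3)-2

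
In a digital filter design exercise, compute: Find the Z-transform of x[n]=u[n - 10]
Using the time-shift property: Z{u[n-10]}=z^(-10)*z/(z-1)
=z^(-9)/(z-1)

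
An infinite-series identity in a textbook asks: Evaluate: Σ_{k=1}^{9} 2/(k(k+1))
Partial fractions: 2/(k(k+1)) = 2/k - 2/(k+1)
Telescoping sum: 2(1-1/10) = 2·9/10

Answer: 9/5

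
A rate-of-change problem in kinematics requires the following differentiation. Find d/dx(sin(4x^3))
Chain rule: d/dx[sin(u)] = cos(u)·u' where u = 4x^3
u' = 12x^2

Answer: 12x^2·cos(4x^3)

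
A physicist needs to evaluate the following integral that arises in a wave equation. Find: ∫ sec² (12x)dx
Since d/dx[tan(12x)] = 12sec²(12x), integral = tan(12x)/12+C

Answer: (1/12)tan(12x)+C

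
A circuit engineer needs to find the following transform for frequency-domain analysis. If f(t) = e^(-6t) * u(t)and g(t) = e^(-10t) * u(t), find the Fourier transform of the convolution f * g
By the convolution theorem: F{f*g} = F(omega)*G(omega)
F(omega) = 1/(6 + j*omega), G(omega) = 1/(10 + j*omega)
F{f*g} = 1/((6 + j*omega)(10 + j*omega))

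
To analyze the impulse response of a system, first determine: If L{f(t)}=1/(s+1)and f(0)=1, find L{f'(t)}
L{f'(t)} = s·F(s) - f(0) = s/(s+1)-1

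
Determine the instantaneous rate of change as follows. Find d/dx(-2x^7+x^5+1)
Power rule: d/dx(ax^n) = n·a·x^(n-1)
Term by term: -14·x^6+5·x^4

Answer: -14x^6+5x^4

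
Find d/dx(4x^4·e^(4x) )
Product rule: (fg)' = f'g+fg'
f = 4x^4, f' = 16x^3
g = e^(4x), g' = 4·e^(4x)

Answer: 16x^3·e^(4x)+16x^4·e^(4x)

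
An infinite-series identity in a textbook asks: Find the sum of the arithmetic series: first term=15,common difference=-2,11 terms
Last term: a_n=15+(11-1)·-2=-5
Sum=n(a_1+a_n)/2=11(15+(-5))/2=55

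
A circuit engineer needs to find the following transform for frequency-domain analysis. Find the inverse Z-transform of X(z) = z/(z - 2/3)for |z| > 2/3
Standard pair: z/(z-a) <-> a^n*u[n] for causal signals
With a=2/3: x[n]=(2/3)^n*u[n]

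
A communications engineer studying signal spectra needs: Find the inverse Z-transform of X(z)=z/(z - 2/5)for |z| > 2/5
Standard pair: z/(z-a) <-> a^n*u[n] for causal signals
With a=2/5: x[n]=(2/5)^n*u[n]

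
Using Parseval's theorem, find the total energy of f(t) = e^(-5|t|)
Parseval's theorem: E=integral |f(t)|^2 dt=(1/2pi) integral |F(omega)|^2 domega
E=integral_{-inf}^{inf} e^(-10|t|) dt=2 * integral_0^inf e^(-10t) dt=2/(2 * 5)=1/5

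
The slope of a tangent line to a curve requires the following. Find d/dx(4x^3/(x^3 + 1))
Quotient rule: (f/g)' = (f'g - fg')/g²
f = 4x^3, f' = 12x^2
g = x^3 + 1, g' = 3x^2

Answer: (12x^2·(x^3 + 1) - 12x^5)/(x^3 + 1)²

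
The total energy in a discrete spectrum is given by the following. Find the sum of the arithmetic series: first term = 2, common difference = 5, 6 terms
Last term: a_n=2 + (6 - 1)·5=27
Sum=n(a_1 + a_n)/2=6(2 + 27)/2=87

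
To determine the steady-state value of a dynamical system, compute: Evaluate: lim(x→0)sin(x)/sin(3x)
sin(u) ≈ u for small u:
sin(x)/sin(3x) ≈ x/(3x)=1/3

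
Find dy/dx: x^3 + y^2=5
Differentiate: 3x^2+2y·(dy/dx) = 0
dy/dx = -3x^2/(2y)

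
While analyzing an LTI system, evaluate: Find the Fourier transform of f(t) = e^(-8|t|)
Using the standard pair: F{e^(-a|t|)} = 2a/(a^2+omega^2)
With a = 8: F(omega) = 16/(64+omega^2)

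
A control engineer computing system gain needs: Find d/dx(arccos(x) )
d/dx[arccos(u)]=-u'/√(1-u²), u=x, u'=1

Answer: -1/√(1-x²)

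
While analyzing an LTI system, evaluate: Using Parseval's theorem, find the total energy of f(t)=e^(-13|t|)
Parseval's theorem: E = integral |f(t)|^2 dt = (1/2pi) integral |F(omega)|^2 domega
E = integral_{-inf}^{inf} e^(-26|t|) dt = 2 * integral_0^inf e^(-26t) dt = 2/(2 * 13) = 1/13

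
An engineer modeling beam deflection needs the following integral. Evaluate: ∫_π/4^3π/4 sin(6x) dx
Antiderivative: -cos(6x)/6
Evaluate at bounds: [-cos(6·3π/4)/6] - [-cos(6·π/4)/6]
=(-(0) + (0))/6=0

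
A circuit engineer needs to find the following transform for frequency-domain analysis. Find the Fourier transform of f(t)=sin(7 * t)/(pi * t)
sin(W * t)/(pi * t) = (W/pi) * sinc(W * t/pi) is the impulse response of the ideal low-pass filter with cutoff W (here W = 7).
Its Fourier transform is a rectangular function:
F(omega) = 1 for |omega| < 7, 0 otherwise

Answer: rect(omega/14) [i.e., 1 for |omega| < 7, 0 otherwise]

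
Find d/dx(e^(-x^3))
Chain rule: d/dx[e^u] = e^u · u' where u = -x^3
u' = -3x^2

Answer: -3x^2·e^(-x^3)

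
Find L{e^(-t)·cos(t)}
First shifting: L{e^(at)f(t)} = F(s-a)
L{cos(t)} = s/(s² + 1)
Shift: (s + 1)/((s + 1)² + 1)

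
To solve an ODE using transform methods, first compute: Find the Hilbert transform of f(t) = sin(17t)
The Hilbert transform shifts each frequency component by -pi/2.
H{sin(wt)}=-cos(wt)
With w=17: H{sin(17t)}=-cos(17t)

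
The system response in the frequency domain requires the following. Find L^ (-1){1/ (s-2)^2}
L^(-1){1/(s-a)^n} = t^(n-1)·e^(at)/(n-1)!
Here a = 2, n = 2: t^1·e^(2t)/1

Answer: t·e^(2t)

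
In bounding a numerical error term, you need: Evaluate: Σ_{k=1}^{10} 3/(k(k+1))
Partial fractions: 3/(k(k+1)) = 3/k - 3/(k+1)
Telescoping sum: 3(1-1/11) = 3·10/11

Answer: 30/11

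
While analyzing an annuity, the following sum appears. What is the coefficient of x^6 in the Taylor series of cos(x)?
cos(x)=Σ (-1)^k x^(2k)/(2k)!
For x^6: (-1)^3/6!=-1/720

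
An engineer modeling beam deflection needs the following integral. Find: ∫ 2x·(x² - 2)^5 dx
Let u=x² - 2, du=2x dx
∫ u^5 du=u^6/6+C

Answer: (x² - 2)^6/6+C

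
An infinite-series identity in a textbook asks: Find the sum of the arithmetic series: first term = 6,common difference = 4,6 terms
Last term: a_n = 6+(6-1)·4 = 26
Sum = n(a_1+a_n)/2 = 6(6+26)/2 = 96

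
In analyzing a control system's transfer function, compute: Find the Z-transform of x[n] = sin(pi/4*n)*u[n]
Z{sin(w0*n)*u[n]}=z*sin(w0)/(z^2-2z*cos(w0)+1)
With w0=pi/4: X(z)=z*sin(pi/4)/(z^2-2z*cos(pi/4)+1)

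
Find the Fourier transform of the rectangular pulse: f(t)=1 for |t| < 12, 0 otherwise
F(omega)=integral from -12 to 12 of e^(-j * omega * t) dt
=2 * sin(12 * omega)/omega=24 * sinc(12 * omega/pi)

Answer: 2 * sin(12 * omega)/omega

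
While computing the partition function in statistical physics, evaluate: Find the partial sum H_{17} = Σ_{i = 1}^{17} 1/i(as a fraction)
H_17 = 1 + 1/2 + 1/3 + ... + 1/17
= 42142223/12252240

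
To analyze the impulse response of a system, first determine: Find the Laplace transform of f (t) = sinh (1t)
L{sinh(at)}=a/(s²-a²)
L{sinh(1t)}=1/(s²-1)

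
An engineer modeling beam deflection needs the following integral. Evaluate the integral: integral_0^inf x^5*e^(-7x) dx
This is a Gamma integral. Substitute u=7x (du=7 dx):
integral_0^inf x^5 * e^(-7x) dx=(1/7^6) integral_0^inf u^5 * e^(-u) du
=Gamma(6)/7^6=5!/7^6=120/117649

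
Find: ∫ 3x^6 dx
Using power rule: ∫ 3x^6 dx = 3/7 x^7+C = (3/7)x^7+C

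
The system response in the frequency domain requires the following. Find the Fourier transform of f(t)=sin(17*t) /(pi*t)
sin(W * t)/(pi * t)=(W/pi) * sinc(W * t/pi) is the impulse response of the ideal low-pass filter with cutoff W (here W=17).
Its Fourier transform is a rectangular function:
F(omega)=1 for |omega| < 17, 0 otherwise

Answer: rect(omega/34) [i.e., 1 for |omega| < 17, 0 otherwise]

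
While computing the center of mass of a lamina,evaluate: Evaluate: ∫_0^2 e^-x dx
Antiderivative: -e^-x
Evaluate: -(e^-2 - 1)

Answer: (e^-2 - 1)/(-1)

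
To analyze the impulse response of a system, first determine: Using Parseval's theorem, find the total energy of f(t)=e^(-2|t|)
Parseval's theorem: E=integral |f(t)|^2 dt=(1/2pi) integral |F(omega)|^2 domega
E=integral_{-inf}^{inf} e^(-4|t|) dt=2 * integral_0^inf e^(-4t) dt=2/(2 * 2)=1/2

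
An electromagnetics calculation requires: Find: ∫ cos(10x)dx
Using substitution u = 10x: ∫ cos(u) du/10 = sin(u)/10 + C

Answer: (1/10)sin(10x) + C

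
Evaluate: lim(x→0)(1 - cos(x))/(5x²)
Using 1-cos(u) ≈ u²/2 for small u:
(1-cos(x)) ≈ (x)²/2 = 1x²/2
So limit = 1/(2·5) = 1/10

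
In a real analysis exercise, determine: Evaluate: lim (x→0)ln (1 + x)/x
L'Hôpital (0/0): lim 1/(1 + x) / 1=1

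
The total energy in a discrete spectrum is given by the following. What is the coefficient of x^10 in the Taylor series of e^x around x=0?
Taylor series of e^x=Σ x^n/n!
Coefficient of x^10=1/10!=1/3628800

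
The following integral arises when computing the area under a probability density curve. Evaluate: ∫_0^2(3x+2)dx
Step 1: Find antiderivative F(x) = (3/2)x^2+2x
Step 2: F(2) - F(0) = 10 - (0) = 10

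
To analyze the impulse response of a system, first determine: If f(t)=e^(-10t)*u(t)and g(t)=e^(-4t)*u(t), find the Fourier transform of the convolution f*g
By the convolution theorem: F{f * g} = F(omega) * G(omega)
F(omega) = 1/(10+j * omega), G(omega) = 1/(4+j * omega)
F{f * g} = 1/((10+j * omega)(4+j * omega))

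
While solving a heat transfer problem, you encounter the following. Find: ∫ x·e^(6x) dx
Integration by parts: u=x, dv=e^(6x) dx
du=dx, v=e^(6x)/6
=x·e^(6x)/6 - ∫ e^(6x)/6 dx
=x·e^(6x)/6 - e^(6x)/36+C

Answer: e^(6x)(x/6-1/36)+C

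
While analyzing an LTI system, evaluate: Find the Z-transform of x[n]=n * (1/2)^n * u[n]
Using the property Z{n * a^n * u[n]}=az/(z-a)^2
With a=1/2: X(z)=(1/2)z/(z - 1/2)^2, |z| > 1/2

Answer: (1/2)z/(z - 1/2)^2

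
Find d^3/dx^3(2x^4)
Apply power rule 3 times:
d^1: 8x^3
d^2: 24x^2
d^3: 48x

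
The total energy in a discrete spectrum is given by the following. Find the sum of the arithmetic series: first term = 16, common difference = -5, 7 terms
Last term: a_n = 16 + (7 - 1)·-5 = -14
Sum = n(a_1 + a_n)/2 = 7(16 + (-14))/2 = 7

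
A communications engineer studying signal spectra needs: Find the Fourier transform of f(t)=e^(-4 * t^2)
The Fourier transform of a Gaussian e^(-a*t^2) is sqrt(pi/a)*e^(-omega^2/(4a)).
With a=4: F(omega)=sqrt(pi)/2*e^(-omega^2/16)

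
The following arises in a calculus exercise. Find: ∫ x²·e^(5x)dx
Integration by parts twice:
First: u=x², dv=e^(5x) dx => x²e^(5x)/5 - (2/5)∫ xe^(5x) dx
Second (∫ xe^(5x) dx): xe^(5x)/5 - e^(5x)/25
Combining: e^(5x)(x²/5-2x/25+2/125)+C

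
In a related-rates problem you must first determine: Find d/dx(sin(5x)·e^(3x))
Product rule: (fg)' = f'g+fg'
f = sin(5x), f' = 5·cos(5x)
g = e^(3x), g' = 3·e^(3x)

Answer: 5·cos(5x)·e^(3x)+3·sin(5x)·e^(3x)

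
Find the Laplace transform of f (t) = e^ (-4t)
L{e^(at)}=1/(s-a)
L{e^(-4t)}=1/(s+4)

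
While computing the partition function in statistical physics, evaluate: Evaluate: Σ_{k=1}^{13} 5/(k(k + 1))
Partial fractions: 5/(k(k+1))=5/k - 5/(k+1)
Telescoping sum: 5(1-1/14)=5·13/14

Answer: 65/14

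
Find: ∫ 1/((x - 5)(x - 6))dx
Partial fractions: 1/((x-5)(x-6))=A/(x-5) + B/(x-6)
A=-1, B=1
∫ [-1· 1/(x-5) + 1· 1/(x-6)] dx
=(1)[ln|x-6| - ln|x-5|] + C

Answer: ln|(x-6)/(x-5)| + C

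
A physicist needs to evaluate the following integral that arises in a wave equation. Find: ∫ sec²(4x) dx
Since d/dx[tan(4x)]=4sec²(4x), integral=tan(4x)/4 + C

Answer: (1/4)tan(4x) + C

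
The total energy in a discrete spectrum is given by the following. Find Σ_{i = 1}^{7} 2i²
=2·n(n + 1)(2n + 1)/6=2·7·8·15/6=280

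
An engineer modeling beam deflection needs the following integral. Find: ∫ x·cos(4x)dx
By parts: u = x, dv = cos(4x) dx
du = dx, v = sin(4x)/4
= x·sin(4x)/4+cos(4x)/4²+C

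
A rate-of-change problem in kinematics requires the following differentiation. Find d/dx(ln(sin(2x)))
Chain rule: d/dx[ln(u)]=u'/u where u=sin(2x)
u'=2cos(2x)

Answer: (2cos(2x))/(sin(2x))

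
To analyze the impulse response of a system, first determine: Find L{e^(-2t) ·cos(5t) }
First shifting: L{e^(at)f(t)}=F(s-a)
L{cos(5t)}=s/(s²+25)
Shift: (s+2)/((s+2)²+25)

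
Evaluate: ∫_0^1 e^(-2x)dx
Antiderivative: (1/(-2))e^(-2x)
Evaluate: (1/(-2))(e^-2 - 1)

Answer: (e^-2 - 1)/(-2)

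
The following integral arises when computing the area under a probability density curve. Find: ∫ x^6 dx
Using power rule: ∫ x^6 dx=1/7 x^7 + C=(1/7)x^7 + C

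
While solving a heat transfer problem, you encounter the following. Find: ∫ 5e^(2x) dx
Since d/dx[e^(2x)] = 2e^(2x), we get 5/2 e^(2x) + C

Answer: (5/2)e^(2x) + C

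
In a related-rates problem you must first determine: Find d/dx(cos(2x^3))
Chain rule: d/dx[cos(u)]=-sin(u)·u' where u=2x^3
u'=6x^2

Answer: -6x^2·sin(2x^3)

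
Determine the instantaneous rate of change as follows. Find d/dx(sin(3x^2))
Chain rule: d/dx[sin(u)] = cos(u)·u' where u = 3x^2
u' = 6x

Answer: 6x·cos(3x^2)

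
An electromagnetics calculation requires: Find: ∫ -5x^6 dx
Using power rule: ∫ -5x^6 dx = -5/7 x^7 + C = (-5/7)x^7 + C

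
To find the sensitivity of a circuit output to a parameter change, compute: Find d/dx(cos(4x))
Chain rule: d/dx[cos(u)] = -sin(u)·u' where u = 4x
u' = 4

Answer: -4·sin(4x)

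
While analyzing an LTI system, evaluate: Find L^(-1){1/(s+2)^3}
L^(-1){1/(s-a)^n}=t^(n-1)·e^(at)/(n-1)!
Here a=-2, n=3: t^2·e^(-2t)/2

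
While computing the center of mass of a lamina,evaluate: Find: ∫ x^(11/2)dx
Power rule: ∫ x^(11/2) dx = x^(13/2)/(13/2)+C

Answer: (2/13)·x^(13/2)+C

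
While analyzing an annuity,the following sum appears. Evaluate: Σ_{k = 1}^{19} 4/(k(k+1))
Partial fractions: 4/(k(k+1)) = 4/k - 4/(k+1)
Telescoping sum: 4(1-1/20) = 4·19/20

Answer: 19/5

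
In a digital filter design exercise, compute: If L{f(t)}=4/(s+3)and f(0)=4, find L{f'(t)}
L{f'(t)}=s·F(s) - f(0)=4s/(s+3)-4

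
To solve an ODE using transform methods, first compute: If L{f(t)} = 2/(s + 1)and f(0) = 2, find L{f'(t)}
L{f'(t)} = s·F(s) - f(0) = 2s/(s+1)-2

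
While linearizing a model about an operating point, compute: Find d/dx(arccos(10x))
d/dx[arccos(u)] = -u'/√(1-u²), u = 10x, u' = 10

Answer: -10/√(1-100x²)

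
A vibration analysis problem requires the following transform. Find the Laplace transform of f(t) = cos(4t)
L{cos(wt)}=s/(s² + w²)
L{cos(4t)}=s/(s² + 16)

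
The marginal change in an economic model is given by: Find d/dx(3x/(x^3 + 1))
Quotient rule: (f/g)'=(f'g - fg')/g²
f=3x, f'=3
g=x^3+1, g'=3x^2

Answer: (3·(x^3+1)-9x^3)/(x^3+1)²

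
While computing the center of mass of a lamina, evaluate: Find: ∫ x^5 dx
Using power rule: ∫ x^5 dx=1/6 x^6 + C=(1/6)x^6 + C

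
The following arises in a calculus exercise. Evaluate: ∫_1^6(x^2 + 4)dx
Step 1: Find antiderivative F(x) = (1/3)x^3 + 4x
Step 2: F(6) - F(1) = 96 - (13/3) = 275/3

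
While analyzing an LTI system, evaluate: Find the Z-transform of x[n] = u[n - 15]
Using the time-shift property: Z{u[n-15]}=z^(-15)*z/(z-1)
=z^(-14)/(z-1)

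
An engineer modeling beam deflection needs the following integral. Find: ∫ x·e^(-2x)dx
Integration by parts: u = x, dv = e^(-2x) dx
du = dx, v = e^(-2x)/(-2)
= x·e^(-2x)/(-2) - ∫ e^(-2x)/(-2) dx
= x·e^(-2x)/(-2) - e^(-2x)/4+C

Answer: e^(-2x)(x/(-2)-1/4)+C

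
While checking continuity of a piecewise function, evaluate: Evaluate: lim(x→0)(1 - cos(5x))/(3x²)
Using 1-cos(u) ≈ u²/2 for small u:
(1-cos(5x)) ≈ (5x)²/2=25x²/2
So limit=25/(2·3)=25/6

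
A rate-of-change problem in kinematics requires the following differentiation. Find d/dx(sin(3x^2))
Chain rule: d/dx[sin(u)] = cos(u)·u' where u = 3x^2
u' = 6x

Answer: 6x·cos(3x^2)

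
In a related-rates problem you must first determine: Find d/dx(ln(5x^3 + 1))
Chain rule: d/dx[ln(u)] = u'/u where u = 5x^3 + 1
u' = 15x^2

Answer: (15x^2)/(5x^3 + 1)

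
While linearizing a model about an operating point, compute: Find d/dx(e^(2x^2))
Chain rule: d/dx[e^u] = e^u · u' where u = 2x^2
u' = 4x

Answer: 4x·e^(2x^2)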